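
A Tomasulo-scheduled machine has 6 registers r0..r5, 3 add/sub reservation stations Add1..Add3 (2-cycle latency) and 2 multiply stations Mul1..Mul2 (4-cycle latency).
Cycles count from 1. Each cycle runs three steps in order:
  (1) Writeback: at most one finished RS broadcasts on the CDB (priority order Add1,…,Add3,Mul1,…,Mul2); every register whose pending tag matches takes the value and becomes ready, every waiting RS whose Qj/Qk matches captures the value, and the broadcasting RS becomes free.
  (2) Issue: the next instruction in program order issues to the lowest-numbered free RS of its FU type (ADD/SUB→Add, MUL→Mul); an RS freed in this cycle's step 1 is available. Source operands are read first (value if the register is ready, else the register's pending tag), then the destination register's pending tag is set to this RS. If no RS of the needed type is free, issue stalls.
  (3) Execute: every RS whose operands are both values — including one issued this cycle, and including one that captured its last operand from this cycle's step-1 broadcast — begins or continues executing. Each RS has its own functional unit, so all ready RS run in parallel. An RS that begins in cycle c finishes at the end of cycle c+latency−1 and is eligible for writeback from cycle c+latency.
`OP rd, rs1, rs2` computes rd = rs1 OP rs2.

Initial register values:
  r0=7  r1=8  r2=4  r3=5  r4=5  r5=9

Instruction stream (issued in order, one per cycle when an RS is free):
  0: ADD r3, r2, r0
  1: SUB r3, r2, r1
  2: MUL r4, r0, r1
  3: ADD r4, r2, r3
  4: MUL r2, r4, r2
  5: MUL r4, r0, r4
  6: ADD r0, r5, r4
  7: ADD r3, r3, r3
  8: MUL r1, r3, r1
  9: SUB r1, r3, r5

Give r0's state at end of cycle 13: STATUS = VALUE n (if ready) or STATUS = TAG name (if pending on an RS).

STATUS = TAG Add1

  c1: issue ADD r3<-Add1  regs: r0:7,r1:8,r2:4,r3:Add1,r4:5,r5:9
  c2: issue SUB r3<-Add2  regs: r0:7,r1:8,r2:4,r3:Add2,r4:5,r5:9
  c3: CDB Add1=11; issue MUL r4<-Mul1  regs: r0:7,r1:8,r2:4,r3:Add2,r4:Mul1,r5:9
  c4: CDB Add2=-4; issue ADD r4<-Add1  regs: r0:7,r1:8,r2:4,r3:-4,r4:Add1,r5:9
  c5: issue MUL r2<-Mul2  regs: r0:7,r1:8,r2:Mul2,r3:-4,r4:Add1,r5:9
  c6: CDB Add1=0; stall  regs: r0:7,r1:8,r2:Mul2,r3:-4,r4:0,r5:9
  c7: CDB Mul1=56; issue MUL r4<-Mul1  regs: r0:7,r1:8,r2:Mul2,r3:-4,r4:Mul1,r5:9
  c8: issue ADD r0<-Add1  regs: r0:Add1,r1:8,r2:Mul2,r3:-4,r4:Mul1,r5:9
  c9: issue ADD r3<-Add2  regs: r0:Add1,r1:8,r2:Mul2,r3:Add2,r4:Mul1,r5:9
  c10: CDB Mul2=0; issue MUL r1<-Mul2  regs: r0:Add1,r1:Mul2,r2:0,r3:Add2,r4:Mul1,r5:9
  c11: CDB Add2=-8; issue SUB r1<-Add2  regs: r0:Add1,r1:Add2,r2:0,r3:-8,r4:Mul1,r5:9
  c12: CDB Mul1=0  regs: r0:Add1,r1:Add2,r2:0,r3:-8,r4:0,r5:9
  c13: CDB Add2=-17  regs: r0:Add1,r1:-17,r2:0,r3:-8,r4:0,r5:9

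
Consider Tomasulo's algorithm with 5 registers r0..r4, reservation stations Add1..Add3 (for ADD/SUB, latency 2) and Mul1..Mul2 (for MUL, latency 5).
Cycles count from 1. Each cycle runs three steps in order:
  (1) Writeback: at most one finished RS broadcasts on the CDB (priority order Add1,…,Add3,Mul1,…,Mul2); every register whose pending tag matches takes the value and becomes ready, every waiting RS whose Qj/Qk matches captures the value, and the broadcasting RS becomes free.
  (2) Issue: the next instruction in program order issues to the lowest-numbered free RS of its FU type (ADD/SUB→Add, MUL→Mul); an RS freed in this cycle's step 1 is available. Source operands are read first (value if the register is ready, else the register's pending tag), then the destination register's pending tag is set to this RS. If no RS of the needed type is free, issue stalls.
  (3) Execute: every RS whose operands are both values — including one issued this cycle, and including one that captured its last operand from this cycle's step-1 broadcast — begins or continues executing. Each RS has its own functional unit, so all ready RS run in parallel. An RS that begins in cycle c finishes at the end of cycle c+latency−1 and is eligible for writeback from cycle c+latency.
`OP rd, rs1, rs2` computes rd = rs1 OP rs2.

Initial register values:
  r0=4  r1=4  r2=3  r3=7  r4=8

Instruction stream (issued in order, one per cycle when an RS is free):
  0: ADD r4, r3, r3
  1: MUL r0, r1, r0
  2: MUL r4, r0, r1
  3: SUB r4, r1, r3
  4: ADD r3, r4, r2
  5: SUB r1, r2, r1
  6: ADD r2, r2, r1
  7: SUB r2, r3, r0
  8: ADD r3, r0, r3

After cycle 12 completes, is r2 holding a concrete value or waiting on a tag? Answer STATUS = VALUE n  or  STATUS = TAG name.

c1: issue ADD r4<-Add1 | r0:4,r1:4,r2:3,r3:7,r4:Add1
c2: issue MUL r0<-Mul1 | r0:Mul1,r1:4,r2:3,r3:7,r4:Add1
c3: CDB Add1=14; issue MUL r4<-Mul2 | r0:Mul1,r1:4,r2:3,r3:7,r4:Mul2
c4: issue SUB r4<-Add1 | r0:Mul1,r1:4,r2:3,r3:7,r4:Add1
c5: issue ADD r3<-Add2 | r0:Mul1,r1:4,r2:3,r3:Add2,r4:Add1
c6: CDB Add1=-3; issue SUB r1<-Add1 | r0:Mul1,r1:Add1,r2:3,r3:Add2,r4:-3
c7: CDB Mul1=16; issue ADD r2<-Add3 | r0:16,r1:Add1,r2:Add3,r3:Add2,r4:-3
c8: CDB Add1=-1; issue SUB r2<-Add1 | r0:16,r1:-1,r2:Add1,r3:Add2,r4:-3
c9: CDB Add2=0; issue ADD r3<-Add2 | r0:16,r1:-1,r2:Add1,r3:Add2,r4:-3
c10: CDB Add3=2 | r0:16,r1:-1,r2:Add1,r3:Add2,r4:-3
c11: CDB Add1=-16 | r0:16,r1:-1,r2:-16,r3:Add2,r4:-3
c12: CDB Add2=16 | r0:16,r1:-1,r2:-16,r3:16,r4:-3

STATUS = VALUE -16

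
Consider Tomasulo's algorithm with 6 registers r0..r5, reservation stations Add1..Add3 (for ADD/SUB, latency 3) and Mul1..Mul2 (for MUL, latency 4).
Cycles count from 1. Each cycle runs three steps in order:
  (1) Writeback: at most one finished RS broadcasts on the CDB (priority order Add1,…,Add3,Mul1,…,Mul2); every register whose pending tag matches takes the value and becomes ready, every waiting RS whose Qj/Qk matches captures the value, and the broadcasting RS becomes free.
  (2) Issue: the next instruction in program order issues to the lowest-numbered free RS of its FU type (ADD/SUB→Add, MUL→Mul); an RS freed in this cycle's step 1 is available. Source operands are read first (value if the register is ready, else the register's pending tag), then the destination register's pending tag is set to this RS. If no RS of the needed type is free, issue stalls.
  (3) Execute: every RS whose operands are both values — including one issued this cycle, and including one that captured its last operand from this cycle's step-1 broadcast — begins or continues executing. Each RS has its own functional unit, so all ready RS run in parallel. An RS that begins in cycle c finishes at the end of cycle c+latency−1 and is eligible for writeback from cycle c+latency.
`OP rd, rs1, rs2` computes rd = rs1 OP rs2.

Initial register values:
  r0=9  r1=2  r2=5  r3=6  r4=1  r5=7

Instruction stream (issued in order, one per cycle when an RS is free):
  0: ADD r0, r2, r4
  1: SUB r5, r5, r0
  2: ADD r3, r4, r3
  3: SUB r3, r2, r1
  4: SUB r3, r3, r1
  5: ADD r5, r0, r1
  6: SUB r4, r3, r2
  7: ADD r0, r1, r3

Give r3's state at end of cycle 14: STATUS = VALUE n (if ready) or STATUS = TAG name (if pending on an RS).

STATUS = VALUE 1

c1: issue ADD r0<-Add1 | r0:Add1,r1:2,r2:5,r3:6,r4:1,r5:7
c2: issue SUB r5<-Add2 | r0:Add1,r1:2,r2:5,r3:6,r4:1,r5:Add2
c3: issue ADD r3<-Add3 | r0:Add1,r1:2,r2:5,r3:Add3,r4:1,r5:Add2
c4: CDB Add1=6; issue SUB r3<-Add1 | r0:6,r1:2,r2:5,r3:Add1,r4:1,r5:Add2
c5: stall | r0:6,r1:2,r2:5,r3:Add1,r4:1,r5:Add2
c6: CDB Add3=7; issue SUB r3<-Add3 | r0:6,r1:2,r2:5,r3:Add3,r4:1,r5:Add2
c7: CDB Add1=3; issue ADD r5<-Add1 | r0:6,r1:2,r2:5,r3:Add3,r4:1,r5:Add1
c8: CDB Add2=1; issue SUB r4<-Add2 | r0:6,r1:2,r2:5,r3:Add3,r4:Add2,r5:Add1
c9: stall | r0:6,r1:2,r2:5,r3:Add3,r4:Add2,r5:Add1
c10: CDB Add1=8; issue ADD r0<-Add1 | r0:Add1,r1:2,r2:5,r3:Add3,r4:Add2,r5:8
c11: CDB Add3=1 | r0:Add1,r1:2,r2:5,r3:1,r4:Add2,r5:8
c12: - | r0:Add1,r1:2,r2:5,r3:1,r4:Add2,r5:8
c13: - | r0:Add1,r1:2,r2:5,r3:1,r4:Add2,r5:8
c14: CDB Add1=3 | r0:3,r1:2,r2:5,r3:1,r4:Add2,r5:8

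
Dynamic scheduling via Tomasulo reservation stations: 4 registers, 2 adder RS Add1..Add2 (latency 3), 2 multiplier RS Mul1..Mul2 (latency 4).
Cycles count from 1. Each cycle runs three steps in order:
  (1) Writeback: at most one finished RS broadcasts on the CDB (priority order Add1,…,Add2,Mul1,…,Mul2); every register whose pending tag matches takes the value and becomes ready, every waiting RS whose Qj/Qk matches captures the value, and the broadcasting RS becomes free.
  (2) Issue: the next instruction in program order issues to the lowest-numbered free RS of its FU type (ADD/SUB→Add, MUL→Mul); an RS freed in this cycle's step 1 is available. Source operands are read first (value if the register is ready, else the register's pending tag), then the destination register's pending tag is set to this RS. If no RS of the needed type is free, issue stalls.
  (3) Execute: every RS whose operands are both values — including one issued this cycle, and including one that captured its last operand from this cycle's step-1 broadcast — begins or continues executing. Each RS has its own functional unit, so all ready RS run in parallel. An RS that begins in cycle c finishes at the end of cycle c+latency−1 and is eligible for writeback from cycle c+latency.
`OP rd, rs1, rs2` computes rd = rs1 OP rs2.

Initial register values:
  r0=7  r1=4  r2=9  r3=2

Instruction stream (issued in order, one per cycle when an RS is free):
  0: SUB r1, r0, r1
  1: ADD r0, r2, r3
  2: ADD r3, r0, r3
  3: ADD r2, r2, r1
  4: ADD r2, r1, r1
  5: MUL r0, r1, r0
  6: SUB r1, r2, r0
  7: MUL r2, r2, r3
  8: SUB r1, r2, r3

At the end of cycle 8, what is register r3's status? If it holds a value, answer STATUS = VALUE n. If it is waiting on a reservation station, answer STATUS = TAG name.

STATUS = VALUE 13

  c1: issue SUB r1<-Add1  regs: r0:7,r1:Add1,r2:9,r3:2
  c2: issue ADD r0<-Add2  regs: r0:Add2,r1:Add1,r2:9,r3:2
  c3: stall  regs: r0:Add2,r1:Add1,r2:9,r3:2
  c4: CDB Add1=3; issue ADD r3<-Add1  regs: r0:Add2,r1:3,r2:9,r3:Add1
  c5: CDB Add2=11; issue ADD r2<-Add2  regs: r0:11,r1:3,r2:Add2,r3:Add1
  c6: stall  regs: r0:11,r1:3,r2:Add2,r3:Add1
  c7: stall  regs: r0:11,r1:3,r2:Add2,r3:Add1
  c8: CDB Add1=13; issue ADD r2<-Add1  regs: r0:11,r1:3,r2:Add1,r3:13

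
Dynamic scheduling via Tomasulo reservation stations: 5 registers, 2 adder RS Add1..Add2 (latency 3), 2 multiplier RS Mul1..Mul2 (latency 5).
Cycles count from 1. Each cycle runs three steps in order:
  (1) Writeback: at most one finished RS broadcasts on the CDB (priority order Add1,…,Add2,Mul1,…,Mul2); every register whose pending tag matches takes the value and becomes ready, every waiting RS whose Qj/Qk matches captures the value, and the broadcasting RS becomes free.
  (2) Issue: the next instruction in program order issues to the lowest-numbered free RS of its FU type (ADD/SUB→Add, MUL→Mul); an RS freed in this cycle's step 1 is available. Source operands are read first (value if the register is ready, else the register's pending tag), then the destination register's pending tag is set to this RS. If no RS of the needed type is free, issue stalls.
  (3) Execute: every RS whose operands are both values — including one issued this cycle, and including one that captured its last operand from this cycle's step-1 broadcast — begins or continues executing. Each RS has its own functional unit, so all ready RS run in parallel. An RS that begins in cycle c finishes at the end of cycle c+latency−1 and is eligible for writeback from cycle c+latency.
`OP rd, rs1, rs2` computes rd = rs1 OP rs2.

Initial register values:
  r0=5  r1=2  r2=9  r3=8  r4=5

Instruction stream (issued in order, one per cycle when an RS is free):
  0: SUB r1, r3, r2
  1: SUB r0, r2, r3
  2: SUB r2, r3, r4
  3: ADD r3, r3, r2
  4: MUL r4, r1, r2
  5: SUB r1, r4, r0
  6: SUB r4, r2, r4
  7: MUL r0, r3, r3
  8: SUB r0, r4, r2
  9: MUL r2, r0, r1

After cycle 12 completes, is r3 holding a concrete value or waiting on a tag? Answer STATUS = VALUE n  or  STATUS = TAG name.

STATUS = VALUE 11

  c1: issue SUB r1<-Add1  regs: r0:5,r1:Add1,r2:9,r3:8,r4:5
  c2: issue SUB r0<-Add2  regs: r0:Add2,r1:Add1,r2:9,r3:8,r4:5
  c3: stall  regs: r0:Add2,r1:Add1,r2:9,r3:8,r4:5
  c4: CDB Add1=-1; issue SUB r2<-Add1  regs: r0:Add2,r1:-1,r2:Add1,r3:8,r4:5
  c5: CDB Add2=1; issue ADD r3<-Add2  regs: r0:1,r1:-1,r2:Add1,r3:Add2,r4:5
  c6: issue MUL r4<-Mul1  regs: r0:1,r1:-1,r2:Add1,r3:Add2,r4:Mul1
  c7: CDB Add1=3; issue SUB r1<-Add1  regs: r0:1,r1:Add1,r2:3,r3:Add2,r4:Mul1
  c8: stall  regs: r0:1,r1:Add1,r2:3,r3:Add2,r4:Mul1
  c9: stall  regs: r0:1,r1:Add1,r2:3,r3:Add2,r4:Mul1
  c10: CDB Add2=11; issue SUB r4<-Add2  regs: r0:1,r1:Add1,r2:3,r3:11,r4:Add2
  c11: issue MUL r0<-Mul2  regs: r0:Mul2,r1:Add1,r2:3,r3:11,r4:Add2
  c12: CDB Mul1=-3; stall  regs: r0:Mul2,r1:Add1,r2:3,r3:11,r4:Add2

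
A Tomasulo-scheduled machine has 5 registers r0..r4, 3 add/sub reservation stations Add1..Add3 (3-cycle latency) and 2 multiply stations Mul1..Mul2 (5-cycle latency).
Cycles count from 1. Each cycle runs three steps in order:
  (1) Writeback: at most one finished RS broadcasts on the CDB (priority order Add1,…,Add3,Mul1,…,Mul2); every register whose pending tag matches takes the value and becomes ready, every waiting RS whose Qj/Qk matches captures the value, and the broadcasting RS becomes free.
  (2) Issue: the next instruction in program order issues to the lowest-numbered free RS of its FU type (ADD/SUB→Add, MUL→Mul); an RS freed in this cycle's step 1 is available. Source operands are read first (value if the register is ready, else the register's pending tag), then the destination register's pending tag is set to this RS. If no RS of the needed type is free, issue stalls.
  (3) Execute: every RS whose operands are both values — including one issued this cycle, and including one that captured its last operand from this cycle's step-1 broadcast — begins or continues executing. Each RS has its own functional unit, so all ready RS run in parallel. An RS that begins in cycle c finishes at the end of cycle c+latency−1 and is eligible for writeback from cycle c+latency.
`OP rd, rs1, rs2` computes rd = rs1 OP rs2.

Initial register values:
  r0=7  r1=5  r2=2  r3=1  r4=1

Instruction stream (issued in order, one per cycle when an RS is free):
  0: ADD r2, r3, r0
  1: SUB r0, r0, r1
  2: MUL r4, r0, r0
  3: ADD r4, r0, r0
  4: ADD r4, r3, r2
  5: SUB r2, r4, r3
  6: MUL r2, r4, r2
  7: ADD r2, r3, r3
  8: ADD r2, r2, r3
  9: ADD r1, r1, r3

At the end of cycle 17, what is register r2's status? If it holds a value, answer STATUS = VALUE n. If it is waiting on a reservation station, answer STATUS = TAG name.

STATUS = VALUE 3

c1: issue ADD r2<-Add1 | r0:7,r1:5,r2:Add1,r3:1,r4:1
c2: issue SUB r0<-Add2 | r0:Add2,r1:5,r2:Add1,r3:1,r4:1
c3: issue MUL r4<-Mul1 | r0:Add2,r1:5,r2:Add1,r3:1,r4:Mul1
c4: CDB Add1=8; issue ADD r4<-Add1 | r0:Add2,r1:5,r2:8,r3:1,r4:Add1
c5: CDB Add2=2; issue ADD r4<-Add2 | r0:2,r1:5,r2:8,r3:1,r4:Add2
c6: issue SUB r2<-Add3 | r0:2,r1:5,r2:Add3,r3:1,r4:Add2
c7: issue MUL r2<-Mul2 | r0:2,r1:5,r2:Mul2,r3:1,r4:Add2
c8: CDB Add1=4; issue ADD r2<-Add1 | r0:2,r1:5,r2:Add1,r3:1,r4:Add2
c9: CDB Add2=9; issue ADD r2<-Add2 | r0:2,r1:5,r2:Add2,r3:1,r4:9
c10: CDB Mul1=4; stall | r0:2,r1:5,r2:Add2,r3:1,r4:9
c11: CDB Add1=2; issue ADD r1<-Add1 | r0:2,r1:Add1,r2:Add2,r3:1,r4:9
c12: CDB Add3=8 | r0:2,r1:Add1,r2:Add2,r3:1,r4:9
c13: - | r0:2,r1:Add1,r2:Add2,r3:1,r4:9
c14: CDB Add1=6 | r0:2,r1:6,r2:Add2,r3:1,r4:9
c15: CDB Add2=3 | r0:2,r1:6,r2:3,r3:1,r4:9
c16: - | r0:2,r1:6,r2:3,r3:1,r4:9
c17: CDB Mul2=72 | r0:2,r1:6,r2:3,r3:1,r4:9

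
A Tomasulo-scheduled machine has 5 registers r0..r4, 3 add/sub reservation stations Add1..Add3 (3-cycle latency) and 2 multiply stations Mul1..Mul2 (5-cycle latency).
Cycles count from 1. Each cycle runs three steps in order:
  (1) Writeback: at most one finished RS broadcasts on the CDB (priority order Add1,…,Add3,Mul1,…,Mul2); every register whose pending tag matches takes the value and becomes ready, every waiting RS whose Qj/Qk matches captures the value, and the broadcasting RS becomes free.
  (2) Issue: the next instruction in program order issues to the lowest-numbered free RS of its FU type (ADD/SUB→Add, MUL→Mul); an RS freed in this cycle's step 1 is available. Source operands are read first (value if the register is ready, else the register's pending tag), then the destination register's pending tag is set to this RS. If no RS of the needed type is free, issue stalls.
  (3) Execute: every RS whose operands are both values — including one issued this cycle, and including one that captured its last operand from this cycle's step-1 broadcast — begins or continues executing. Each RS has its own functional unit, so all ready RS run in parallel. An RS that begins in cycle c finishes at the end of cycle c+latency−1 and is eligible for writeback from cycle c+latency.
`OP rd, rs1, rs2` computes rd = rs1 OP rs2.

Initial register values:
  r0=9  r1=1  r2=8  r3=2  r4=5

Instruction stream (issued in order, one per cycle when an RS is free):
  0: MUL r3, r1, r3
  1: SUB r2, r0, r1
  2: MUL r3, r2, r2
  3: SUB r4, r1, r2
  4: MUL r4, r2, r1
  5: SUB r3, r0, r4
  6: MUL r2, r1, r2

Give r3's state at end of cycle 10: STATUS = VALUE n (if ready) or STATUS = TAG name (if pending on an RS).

  c1: issue MUL r3<-Mul1  regs: r0:9,r1:1,r2:8,r3:Mul1,r4:5
  c2: issue SUB r2<-Add1  regs: r0:9,r1:1,r2:Add1,r3:Mul1,r4:5
  c3: issue MUL r3<-Mul2  regs: r0:9,r1:1,r2:Add1,r3:Mul2,r4:5
  c4: issue SUB r4<-Add2  regs: r0:9,r1:1,r2:Add1,r3:Mul2,r4:Add2
  c5: CDB Add1=8; stall  regs: r0:9,r1:1,r2:8,r3:Mul2,r4:Add2
  c6: CDB Mul1=2; issue MUL r4<-Mul1  regs: r0:9,r1:1,r2:8,r3:Mul2,r4:Mul1
  c7: issue SUB r3<-Add1  regs: r0:9,r1:1,r2:8,r3:Add1,r4:Mul1
  c8: CDB Add2=-7; stall  regs: r0:9,r1:1,r2:8,r3:Add1,r4:Mul1
  c9: stall  regs: r0:9,r1:1,r2:8,r3:Add1,r4:Mul1
  c10: CDB Mul2=64; issue MUL r2<-Mul2  regs: r0:9,r1:1,r2:Mul2,r3:Add1,r4:Mul1

STATUS = TAG Add1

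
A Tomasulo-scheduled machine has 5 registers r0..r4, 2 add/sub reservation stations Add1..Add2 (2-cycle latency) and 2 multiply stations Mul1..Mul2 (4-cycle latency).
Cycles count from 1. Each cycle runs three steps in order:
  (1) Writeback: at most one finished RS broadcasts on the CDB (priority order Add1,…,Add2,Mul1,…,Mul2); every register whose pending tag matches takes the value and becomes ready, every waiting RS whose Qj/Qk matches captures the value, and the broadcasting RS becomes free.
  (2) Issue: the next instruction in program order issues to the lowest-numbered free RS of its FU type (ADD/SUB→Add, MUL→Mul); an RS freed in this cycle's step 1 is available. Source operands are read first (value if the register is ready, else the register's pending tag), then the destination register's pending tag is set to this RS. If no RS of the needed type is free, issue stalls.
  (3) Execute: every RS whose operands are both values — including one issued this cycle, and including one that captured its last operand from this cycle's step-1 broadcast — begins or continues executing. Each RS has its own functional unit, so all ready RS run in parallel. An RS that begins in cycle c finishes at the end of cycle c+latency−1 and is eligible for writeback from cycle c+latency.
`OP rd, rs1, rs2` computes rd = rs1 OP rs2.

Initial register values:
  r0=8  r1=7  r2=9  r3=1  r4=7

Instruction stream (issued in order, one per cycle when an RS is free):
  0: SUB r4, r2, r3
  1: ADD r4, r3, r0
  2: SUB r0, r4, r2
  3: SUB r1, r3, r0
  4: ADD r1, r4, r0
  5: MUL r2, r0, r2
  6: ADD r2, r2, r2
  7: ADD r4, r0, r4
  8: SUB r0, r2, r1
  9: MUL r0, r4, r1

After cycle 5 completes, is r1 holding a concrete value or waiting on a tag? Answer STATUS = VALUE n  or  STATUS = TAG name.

STATUS = TAG Add2

c1: issue SUB r4<-Add1 | r0:8,r1:7,r2:9,r3:1,r4:Add1
c2: issue ADD r4<-Add2 | r0:8,r1:7,r2:9,r3:1,r4:Add2
c3: CDB Add1=8; issue SUB r0<-Add1 | r0:Add1,r1:7,r2:9,r3:1,r4:Add2
c4: CDB Add2=9; issue SUB r1<-Add2 | r0:Add1,r1:Add2,r2:9,r3:1,r4:9
c5: stall | r0:Add1,r1:Add2,r2:9,r3:1,r4:9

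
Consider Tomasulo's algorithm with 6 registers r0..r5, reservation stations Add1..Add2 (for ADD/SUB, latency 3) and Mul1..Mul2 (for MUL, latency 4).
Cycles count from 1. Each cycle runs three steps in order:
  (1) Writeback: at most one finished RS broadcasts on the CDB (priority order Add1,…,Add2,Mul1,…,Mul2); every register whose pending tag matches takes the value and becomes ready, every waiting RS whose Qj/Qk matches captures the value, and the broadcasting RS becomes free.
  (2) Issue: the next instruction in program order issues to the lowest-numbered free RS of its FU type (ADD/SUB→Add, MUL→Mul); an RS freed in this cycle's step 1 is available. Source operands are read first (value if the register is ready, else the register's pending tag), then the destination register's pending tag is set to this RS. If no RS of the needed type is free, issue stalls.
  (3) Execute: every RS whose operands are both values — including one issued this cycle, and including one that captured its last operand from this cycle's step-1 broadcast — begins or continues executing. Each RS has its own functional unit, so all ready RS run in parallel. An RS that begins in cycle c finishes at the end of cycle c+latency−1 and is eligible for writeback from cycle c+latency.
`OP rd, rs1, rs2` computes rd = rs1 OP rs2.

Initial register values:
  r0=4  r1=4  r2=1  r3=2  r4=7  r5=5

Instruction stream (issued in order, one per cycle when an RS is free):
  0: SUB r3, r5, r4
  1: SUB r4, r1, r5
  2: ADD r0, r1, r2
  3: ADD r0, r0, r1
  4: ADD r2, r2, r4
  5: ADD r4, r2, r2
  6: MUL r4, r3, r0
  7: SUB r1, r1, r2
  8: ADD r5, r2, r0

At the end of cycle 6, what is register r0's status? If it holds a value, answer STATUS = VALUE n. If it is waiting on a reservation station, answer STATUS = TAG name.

cycle 1: issue SUB r3<-Add1 // r0:4,r1:4,r2:1,r3:Add1,r4:7,r5:5
cycle 2: issue SUB r4<-Add2 // r0:4,r1:4,r2:1,r3:Add1,r4:Add2,r5:5
cycle 3: stall // r0:4,r1:4,r2:1,r3:Add1,r4:Add2,r5:5
cycle 4: CDB Add1=-2; issue ADD r0<-Add1 // r0:Add1,r1:4,r2:1,r3:-2,r4:Add2,r5:5
cycle 5: CDB Add2=-1; issue ADD r0<-Add2 // r0:Add2,r1:4,r2:1,r3:-2,r4:-1,r5:5
cycle 6: stall // r0:Add2,r1:4,r2:1,r3:-2,r4:-1,r5:5

STATUS = TAG Add2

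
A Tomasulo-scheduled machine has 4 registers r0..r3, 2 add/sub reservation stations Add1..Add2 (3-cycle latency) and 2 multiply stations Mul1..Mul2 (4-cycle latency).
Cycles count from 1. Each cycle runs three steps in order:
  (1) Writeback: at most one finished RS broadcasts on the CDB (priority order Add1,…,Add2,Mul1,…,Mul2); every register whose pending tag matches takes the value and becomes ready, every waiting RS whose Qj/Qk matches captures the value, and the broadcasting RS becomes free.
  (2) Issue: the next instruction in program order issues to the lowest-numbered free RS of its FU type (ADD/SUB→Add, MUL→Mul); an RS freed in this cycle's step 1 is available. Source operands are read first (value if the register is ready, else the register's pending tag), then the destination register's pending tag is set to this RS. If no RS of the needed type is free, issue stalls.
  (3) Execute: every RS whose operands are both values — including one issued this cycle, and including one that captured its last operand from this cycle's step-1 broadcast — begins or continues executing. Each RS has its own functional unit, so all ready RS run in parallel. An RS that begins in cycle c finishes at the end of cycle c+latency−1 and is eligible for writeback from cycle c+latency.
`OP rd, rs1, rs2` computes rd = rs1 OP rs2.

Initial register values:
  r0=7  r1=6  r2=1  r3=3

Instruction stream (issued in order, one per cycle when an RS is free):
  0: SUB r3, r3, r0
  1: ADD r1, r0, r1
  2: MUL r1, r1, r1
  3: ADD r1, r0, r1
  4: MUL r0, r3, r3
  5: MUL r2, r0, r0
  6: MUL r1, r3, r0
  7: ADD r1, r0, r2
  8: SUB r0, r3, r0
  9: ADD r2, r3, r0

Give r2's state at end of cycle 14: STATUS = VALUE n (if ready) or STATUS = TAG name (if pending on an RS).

cycle 1: issue SUB r3<-Add1 // r0:7,r1:6,r2:1,r3:Add1
cycle 2: issue ADD r1<-Add2 // r0:7,r1:Add2,r2:1,r3:Add1
cycle 3: issue MUL r1<-Mul1 // r0:7,r1:Mul1,r2:1,r3:Add1
cycle 4: CDB Add1=-4; issue ADD r1<-Add1 // r0:7,r1:Add1,r2:1,r3:-4
cycle 5: CDB Add2=13; issue MUL r0<-Mul2 // r0:Mul2,r1:Add1,r2:1,r3:-4
cycle 6: stall // r0:Mul2,r1:Add1,r2:1,r3:-4
cycle 7: stall // r0:Mul2,r1:Add1,r2:1,r3:-4
cycle 8: stall // r0:Mul2,r1:Add1,r2:1,r3:-4
cycle 9: CDB Mul1=169; issue MUL r2<-Mul1 // r0:Mul2,r1:Add1,r2:Mul1,r3:-4
cycle 10: CDB Mul2=16; issue MUL r1<-Mul2 // r0:16,r1:Mul2,r2:Mul1,r3:-4
cycle 11: issue ADD r1<-Add2 // r0:16,r1:Add2,r2:Mul1,r3:-4
cycle 12: CDB Add1=176; issue SUB r0<-Add1 // r0:Add1,r1:Add2,r2:Mul1,r3:-4
cycle 13: stall // r0:Add1,r1:Add2,r2:Mul1,r3:-4
cycle 14: CDB Mul1=256; stall // r0:Add1,r1:Add2,r2:256,r3:-4

STATUS = VALUE 256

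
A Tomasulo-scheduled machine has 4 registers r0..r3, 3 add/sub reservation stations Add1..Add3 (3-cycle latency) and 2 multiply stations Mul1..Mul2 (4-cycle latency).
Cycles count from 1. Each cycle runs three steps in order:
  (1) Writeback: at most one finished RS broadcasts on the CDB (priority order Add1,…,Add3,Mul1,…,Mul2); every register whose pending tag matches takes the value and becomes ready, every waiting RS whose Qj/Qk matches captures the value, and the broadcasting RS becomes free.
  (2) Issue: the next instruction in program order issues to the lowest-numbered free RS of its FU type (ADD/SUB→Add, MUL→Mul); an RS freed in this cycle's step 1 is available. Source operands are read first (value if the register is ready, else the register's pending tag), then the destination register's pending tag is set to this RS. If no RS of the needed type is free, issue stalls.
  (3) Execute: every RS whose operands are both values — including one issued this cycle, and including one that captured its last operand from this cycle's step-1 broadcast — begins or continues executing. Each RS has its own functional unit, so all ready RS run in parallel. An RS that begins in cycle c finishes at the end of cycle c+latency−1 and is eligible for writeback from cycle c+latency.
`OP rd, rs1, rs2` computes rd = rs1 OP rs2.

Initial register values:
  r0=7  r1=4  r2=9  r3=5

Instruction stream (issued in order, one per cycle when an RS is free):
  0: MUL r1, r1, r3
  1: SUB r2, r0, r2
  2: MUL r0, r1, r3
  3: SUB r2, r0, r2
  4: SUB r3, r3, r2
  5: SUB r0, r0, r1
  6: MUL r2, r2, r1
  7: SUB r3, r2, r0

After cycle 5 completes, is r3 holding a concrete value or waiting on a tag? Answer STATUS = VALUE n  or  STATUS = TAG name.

cycle 1: issue MUL r1<-Mul1 // r0:7,r1:Mul1,r2:9,r3:5
cycle 2: issue SUB r2<-Add1 // r0:7,r1:Mul1,r2:Add1,r3:5
cycle 3: issue MUL r0<-Mul2 // r0:Mul2,r1:Mul1,r2:Add1,r3:5
cycle 4: issue SUB r2<-Add2 // r0:Mul2,r1:Mul1,r2:Add2,r3:5
cycle 5: CDB Add1=-2; issue SUB r3<-Add1 // r0:Mul2,r1:Mul1,r2:Add2,r3:Add1

STATUS = TAG Add1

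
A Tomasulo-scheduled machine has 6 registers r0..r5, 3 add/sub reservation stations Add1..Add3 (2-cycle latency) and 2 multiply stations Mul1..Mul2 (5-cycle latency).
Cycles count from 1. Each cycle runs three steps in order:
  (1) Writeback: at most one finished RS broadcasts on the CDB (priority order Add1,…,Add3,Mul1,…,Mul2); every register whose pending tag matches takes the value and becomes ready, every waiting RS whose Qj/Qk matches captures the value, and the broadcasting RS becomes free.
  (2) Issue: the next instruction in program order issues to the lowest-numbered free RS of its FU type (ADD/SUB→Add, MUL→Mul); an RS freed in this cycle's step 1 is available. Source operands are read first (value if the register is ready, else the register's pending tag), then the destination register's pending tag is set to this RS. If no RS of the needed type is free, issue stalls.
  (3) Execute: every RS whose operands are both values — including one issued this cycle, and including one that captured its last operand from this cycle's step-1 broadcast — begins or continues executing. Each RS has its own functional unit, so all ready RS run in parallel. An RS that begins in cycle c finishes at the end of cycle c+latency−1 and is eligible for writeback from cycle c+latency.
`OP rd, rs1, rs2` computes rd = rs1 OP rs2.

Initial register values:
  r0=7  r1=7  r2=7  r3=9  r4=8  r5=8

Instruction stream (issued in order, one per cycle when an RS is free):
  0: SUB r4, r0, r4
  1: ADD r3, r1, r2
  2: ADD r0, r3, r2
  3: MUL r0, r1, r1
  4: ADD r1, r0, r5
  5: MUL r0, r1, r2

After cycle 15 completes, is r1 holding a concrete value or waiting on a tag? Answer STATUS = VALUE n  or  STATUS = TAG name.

STATUS = VALUE 57

c1: issue SUB r4<-Add1 | r0:7,r1:7,r2:7,r3:9,r4:Add1,r5:8
c2: issue ADD r3<-Add2 | r0:7,r1:7,r2:7,r3:Add2,r4:Add1,r5:8
c3: CDB Add1=-1; issue ADD r0<-Add1 | r0:Add1,r1:7,r2:7,r3:Add2,r4:-1,r5:8
c4: CDB Add2=14; issue MUL r0<-Mul1 | r0:Mul1,r1:7,r2:7,r3:14,r4:-1,r5:8
c5: issue ADD r1<-Add2 | r0:Mul1,r1:Add2,r2:7,r3:14,r4:-1,r5:8
c6: CDB Add1=21; issue MUL r0<-Mul2 | r0:Mul2,r1:Add2,r2:7,r3:14,r4:-1,r5:8
c7: - | r0:Mul2,r1:Add2,r2:7,r3:14,r4:-1,r5:8
c8: - | r0:Mul2,r1:Add2,r2:7,r3:14,r4:-1,r5:8
c9: CDB Mul1=49 | r0:Mul2,r1:Add2,r2:7,r3:14,r4:-1,r5:8
c10: - | r0:Mul2,r1:Add2,r2:7,r3:14,r4:-1,r5:8
c11: CDB Add2=57 | r0:Mul2,r1:57,r2:7,r3:14,r4:-1,r5:8
c12: - | r0:Mul2,r1:57,r2:7,r3:14,r4:-1,r5:8
c13: - | r0:Mul2,r1:57,r2:7,r3:14,r4:-1,r5:8
c14: - | r0:Mul2,r1:57,r2:7,r3:14,r4:-1,r5:8
c15: - | r0:Mul2,r1:57,r2:7,r3:14,r4:-1,r5:8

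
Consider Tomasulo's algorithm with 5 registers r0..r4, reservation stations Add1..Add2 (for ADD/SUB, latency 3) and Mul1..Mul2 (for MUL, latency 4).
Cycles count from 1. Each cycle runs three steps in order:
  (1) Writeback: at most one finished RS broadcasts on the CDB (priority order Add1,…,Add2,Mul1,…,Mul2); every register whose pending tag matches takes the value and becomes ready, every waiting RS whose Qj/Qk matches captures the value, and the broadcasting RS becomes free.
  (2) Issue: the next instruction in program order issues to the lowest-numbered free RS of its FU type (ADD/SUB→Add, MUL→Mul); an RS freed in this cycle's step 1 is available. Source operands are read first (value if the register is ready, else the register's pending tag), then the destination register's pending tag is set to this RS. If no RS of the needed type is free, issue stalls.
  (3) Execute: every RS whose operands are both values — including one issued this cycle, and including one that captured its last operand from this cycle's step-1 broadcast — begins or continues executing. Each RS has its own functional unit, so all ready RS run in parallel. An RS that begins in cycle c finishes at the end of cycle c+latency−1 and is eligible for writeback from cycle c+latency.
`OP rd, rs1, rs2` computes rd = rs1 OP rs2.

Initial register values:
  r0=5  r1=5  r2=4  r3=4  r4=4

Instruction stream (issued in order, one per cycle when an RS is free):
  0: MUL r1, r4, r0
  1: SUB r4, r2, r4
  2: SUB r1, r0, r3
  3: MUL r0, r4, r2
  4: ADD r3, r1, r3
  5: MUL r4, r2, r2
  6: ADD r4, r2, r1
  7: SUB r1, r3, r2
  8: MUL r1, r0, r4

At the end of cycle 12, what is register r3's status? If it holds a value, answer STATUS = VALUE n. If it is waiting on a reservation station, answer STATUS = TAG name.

STATUS = VALUE 5

  c1: issue MUL r1<-Mul1  regs: r0:5,r1:Mul1,r2:4,r3:4,r4:4
  c2: issue SUB r4<-Add1  regs: r0:5,r1:Mul1,r2:4,r3:4,r4:Add1
  c3: issue SUB r1<-Add2  regs: r0:5,r1:Add2,r2:4,r3:4,r4:Add1
  c4: issue MUL r0<-Mul2  regs: r0:Mul2,r1:Add2,r2:4,r3:4,r4:Add1
  c5: CDB Add1=0; issue ADD r3<-Add1  regs: r0:Mul2,r1:Add2,r2:4,r3:Add1,r4:0
  c6: CDB Add2=1; stall  regs: r0:Mul2,r1:1,r2:4,r3:Add1,r4:0
  c7: CDB Mul1=20; issue MUL r4<-Mul1  regs: r0:Mul2,r1:1,r2:4,r3:Add1,r4:Mul1
  c8: issue ADD r4<-Add2  regs: r0:Mul2,r1:1,r2:4,r3:Add1,r4:Add2
  c9: CDB Add1=5; issue SUB r1<-Add1  regs: r0:Mul2,r1:Add1,r2:4,r3:5,r4:Add2
  c10: CDB Mul2=0; issue MUL r1<-Mul2  regs: r0:0,r1:Mul2,r2:4,r3:5,r4:Add2
  c11: CDB Add2=5  regs: r0:0,r1:Mul2,r2:4,r3:5,r4:5
  c12: CDB Add1=1  regs: r0:0,r1:Mul2,r2:4,r3:5,r4:5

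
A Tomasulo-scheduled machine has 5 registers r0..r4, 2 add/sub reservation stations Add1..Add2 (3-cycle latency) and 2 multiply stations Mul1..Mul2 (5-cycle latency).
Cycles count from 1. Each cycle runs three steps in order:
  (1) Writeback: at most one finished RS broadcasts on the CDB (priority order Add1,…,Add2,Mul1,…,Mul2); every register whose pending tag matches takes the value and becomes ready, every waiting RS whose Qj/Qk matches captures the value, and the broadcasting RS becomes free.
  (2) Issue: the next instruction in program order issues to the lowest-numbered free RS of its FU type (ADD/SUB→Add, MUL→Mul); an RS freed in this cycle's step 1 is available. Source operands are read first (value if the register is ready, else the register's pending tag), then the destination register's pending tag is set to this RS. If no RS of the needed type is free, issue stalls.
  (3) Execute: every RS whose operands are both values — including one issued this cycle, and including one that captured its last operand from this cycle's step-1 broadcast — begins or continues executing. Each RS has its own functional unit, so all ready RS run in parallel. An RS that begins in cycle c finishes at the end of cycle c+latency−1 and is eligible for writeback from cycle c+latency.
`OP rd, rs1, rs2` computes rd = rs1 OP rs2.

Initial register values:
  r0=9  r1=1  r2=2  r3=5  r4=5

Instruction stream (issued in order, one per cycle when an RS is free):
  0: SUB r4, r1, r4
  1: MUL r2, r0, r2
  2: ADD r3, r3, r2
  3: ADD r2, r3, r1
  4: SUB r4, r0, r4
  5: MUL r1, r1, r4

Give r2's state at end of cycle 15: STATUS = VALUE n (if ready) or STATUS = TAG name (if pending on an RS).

cycle 1: issue SUB r4<-Add1 // r0:9,r1:1,r2:2,r3:5,r4:Add1
cycle 2: issue MUL r2<-Mul1 // r0:9,r1:1,r2:Mul1,r3:5,r4:Add1
cycle 3: issue ADD r3<-Add2 // r0:9,r1:1,r2:Mul1,r3:Add2,r4:Add1
cycle 4: CDB Add1=-4; issue ADD r2<-Add1 // r0:9,r1:1,r2:Add1,r3:Add2,r4:-4
cycle 5: stall // r0:9,r1:1,r2:Add1,r3:Add2,r4:-4
cycle 6: stall // r0:9,r1:1,r2:Add1,r3:Add2,r4:-4
cycle 7: CDB Mul1=18; stall // r0:9,r1:1,r2:Add1,r3:Add2,r4:-4
cycle 8: stall // r0:9,r1:1,r2:Add1,r3:Add2,r4:-4
cycle 9: stall // r0:9,r1:1,r2:Add1,r3:Add2,r4:-4
cycle 10: CDB Add2=23; issue SUB r4<-Add2 // r0:9,r1:1,r2:Add1,r3:23,r4:Add2
cycle 11: issue MUL r1<-Mul1 // r0:9,r1:Mul1,r2:Add1,r3:23,r4:Add2
cycle 12: - // r0:9,r1:Mul1,r2:Add1,r3:23,r4:Add2
cycle 13: CDB Add1=24 // r0:9,r1:Mul1,r2:24,r3:23,r4:Add2
cycle 14: CDB Add2=13 // r0:9,r1:Mul1,r2:24,r3:23,r4:13
cycle 15: - // r0:9,r1:Mul1,r2:24,r3:23,r4:13

STATUS = VALUE 24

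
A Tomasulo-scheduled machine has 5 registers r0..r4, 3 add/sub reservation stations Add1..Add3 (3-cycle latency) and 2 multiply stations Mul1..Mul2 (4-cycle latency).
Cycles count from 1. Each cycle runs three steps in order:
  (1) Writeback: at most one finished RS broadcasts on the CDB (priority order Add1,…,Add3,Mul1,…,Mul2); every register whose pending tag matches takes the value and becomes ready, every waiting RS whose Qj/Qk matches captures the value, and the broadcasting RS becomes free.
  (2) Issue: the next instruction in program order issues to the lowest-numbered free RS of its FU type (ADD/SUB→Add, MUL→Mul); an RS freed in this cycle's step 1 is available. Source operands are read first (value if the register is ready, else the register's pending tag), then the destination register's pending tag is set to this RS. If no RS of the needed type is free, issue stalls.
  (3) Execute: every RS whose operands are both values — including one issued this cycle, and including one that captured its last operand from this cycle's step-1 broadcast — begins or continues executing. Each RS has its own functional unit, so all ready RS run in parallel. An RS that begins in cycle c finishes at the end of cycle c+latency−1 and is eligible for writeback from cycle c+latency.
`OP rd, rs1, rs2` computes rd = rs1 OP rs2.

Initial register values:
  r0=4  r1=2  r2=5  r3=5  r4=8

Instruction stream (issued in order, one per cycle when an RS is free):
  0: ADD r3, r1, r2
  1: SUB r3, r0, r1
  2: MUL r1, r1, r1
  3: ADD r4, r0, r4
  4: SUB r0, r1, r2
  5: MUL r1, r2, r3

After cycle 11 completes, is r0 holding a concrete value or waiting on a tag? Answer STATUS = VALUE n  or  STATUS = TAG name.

STATUS = VALUE -1

cycle 1: issue ADD r3<-Add1 // r0:4,r1:2,r2:5,r3:Add1,r4:8
cycle 2: issue SUB r3<-Add2 // r0:4,r1:2,r2:5,r3:Add2,r4:8
cycle 3: issue MUL r1<-Mul1 // r0:4,r1:Mul1,r2:5,r3:Add2,r4:8
cycle 4: CDB Add1=7; issue ADD r4<-Add1 // r0:4,r1:Mul1,r2:5,r3:Add2,r4:Add1
cycle 5: CDB Add2=2; issue SUB r0<-Add2 // r0:Add2,r1:Mul1,r2:5,r3:2,r4:Add1
cycle 6: issue MUL r1<-Mul2 // r0:Add2,r1:Mul2,r2:5,r3:2,r4:Add1
cycle 7: CDB Add1=12 // r0:Add2,r1:Mul2,r2:5,r3:2,r4:12
cycle 8: CDB Mul1=4 // r0:Add2,r1:Mul2,r2:5,r3:2,r4:12
cycle 9: - // r0:Add2,r1:Mul2,r2:5,r3:2,r4:12
cycle 10: CDB Mul2=10 // r0:Add2,r1:10,r2:5,r3:2,r4:12
cycle 11: CDB Add2=-1 // r0:-1,r1:10,r2:5,r3:2,r4:12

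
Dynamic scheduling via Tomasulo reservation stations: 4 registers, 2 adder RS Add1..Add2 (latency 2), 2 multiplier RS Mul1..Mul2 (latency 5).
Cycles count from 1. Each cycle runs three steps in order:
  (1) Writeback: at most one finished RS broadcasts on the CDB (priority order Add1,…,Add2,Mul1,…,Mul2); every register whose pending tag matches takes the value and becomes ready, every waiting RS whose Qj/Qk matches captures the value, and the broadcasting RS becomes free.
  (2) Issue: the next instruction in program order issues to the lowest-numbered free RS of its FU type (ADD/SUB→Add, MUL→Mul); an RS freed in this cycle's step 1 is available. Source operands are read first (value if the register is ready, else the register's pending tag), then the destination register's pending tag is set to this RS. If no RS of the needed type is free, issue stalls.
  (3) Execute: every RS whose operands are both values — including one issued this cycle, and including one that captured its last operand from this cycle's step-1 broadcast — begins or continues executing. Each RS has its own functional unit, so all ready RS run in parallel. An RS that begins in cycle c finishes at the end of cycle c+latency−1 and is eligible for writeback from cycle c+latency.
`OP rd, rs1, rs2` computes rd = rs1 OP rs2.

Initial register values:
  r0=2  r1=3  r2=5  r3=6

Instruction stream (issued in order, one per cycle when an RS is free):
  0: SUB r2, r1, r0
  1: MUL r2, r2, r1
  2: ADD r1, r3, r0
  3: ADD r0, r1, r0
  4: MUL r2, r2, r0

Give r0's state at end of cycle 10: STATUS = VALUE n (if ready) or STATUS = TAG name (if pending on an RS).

c1: issue SUB r2<-Add1 | r0:2,r1:3,r2:Add1,r3:6
c2: issue MUL r2<-Mul1 | r0:2,r1:3,r2:Mul1,r3:6
c3: CDB Add1=1; issue ADD r1<-Add1 | r0:2,r1:Add1,r2:Mul1,r3:6
c4: issue ADD r0<-Add2 | r0:Add2,r1:Add1,r2:Mul1,r3:6
c5: CDB Add1=8; issue MUL r2<-Mul2 | r0:Add2,r1:8,r2:Mul2,r3:6
c6: - | r0:Add2,r1:8,r2:Mul2,r3:6
c7: CDB Add2=10 | r0:10,r1:8,r2:Mul2,r3:6
c8: CDB Mul1=3 | r0:10,r1:8,r2:Mul2,r3:6
c9: - | r0:10,r1:8,r2:Mul2,r3:6
c10: - | r0:10,r1:8,r2:Mul2,r3:6

STATUS = VALUE 10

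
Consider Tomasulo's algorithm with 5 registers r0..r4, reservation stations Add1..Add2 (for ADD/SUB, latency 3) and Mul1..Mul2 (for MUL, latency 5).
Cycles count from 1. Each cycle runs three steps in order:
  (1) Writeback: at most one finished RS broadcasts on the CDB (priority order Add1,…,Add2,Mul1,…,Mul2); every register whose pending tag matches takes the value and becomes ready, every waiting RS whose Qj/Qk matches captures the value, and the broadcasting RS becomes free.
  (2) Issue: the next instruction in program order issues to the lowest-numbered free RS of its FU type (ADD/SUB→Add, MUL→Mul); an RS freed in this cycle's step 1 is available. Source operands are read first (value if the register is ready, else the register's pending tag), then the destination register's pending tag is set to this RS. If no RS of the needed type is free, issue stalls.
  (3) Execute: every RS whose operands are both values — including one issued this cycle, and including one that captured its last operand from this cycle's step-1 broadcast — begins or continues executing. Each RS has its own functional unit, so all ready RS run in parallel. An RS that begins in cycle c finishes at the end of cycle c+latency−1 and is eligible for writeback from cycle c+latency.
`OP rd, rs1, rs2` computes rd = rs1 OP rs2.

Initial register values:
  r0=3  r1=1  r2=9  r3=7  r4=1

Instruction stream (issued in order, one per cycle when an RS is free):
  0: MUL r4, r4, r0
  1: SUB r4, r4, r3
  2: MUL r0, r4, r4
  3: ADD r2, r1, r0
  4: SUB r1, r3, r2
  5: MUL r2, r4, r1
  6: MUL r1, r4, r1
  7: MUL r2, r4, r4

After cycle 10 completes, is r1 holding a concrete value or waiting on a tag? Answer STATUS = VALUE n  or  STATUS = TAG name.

  c1: issue MUL r4<-Mul1  regs: r0:3,r1:1,r2:9,r3:7,r4:Mul1
  c2: issue SUB r4<-Add1  regs: r0:3,r1:1,r2:9,r3:7,r4:Add1
  c3: issue MUL r0<-Mul2  regs: r0:Mul2,r1:1,r2:9,r3:7,r4:Add1
  c4: issue ADD r2<-Add2  regs: r0:Mul2,r1:1,r2:Add2,r3:7,r4:Add1
  c5: stall  regs: r0:Mul2,r1:1,r2:Add2,r3:7,r4:Add1
  c6: CDB Mul1=3; stall  regs: r0:Mul2,r1:1,r2:Add2,r3:7,r4:Add1
  c7: stall  regs: r0:Mul2,r1:1,r2:Add2,r3:7,r4:Add1
  c8: stall  regs: r0:Mul2,r1:1,r2:Add2,r3:7,r4:Add1
  c9: CDB Add1=-4; issue SUB r1<-Add1  regs: r0:Mul2,r1:Add1,r2:Add2,r3:7,r4:-4
  c10: issue MUL r2<-Mul1  regs: r0:Mul2,r1:Add1,r2:Mul1,r3:7,r4:-4

STATUS = TAG Add1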